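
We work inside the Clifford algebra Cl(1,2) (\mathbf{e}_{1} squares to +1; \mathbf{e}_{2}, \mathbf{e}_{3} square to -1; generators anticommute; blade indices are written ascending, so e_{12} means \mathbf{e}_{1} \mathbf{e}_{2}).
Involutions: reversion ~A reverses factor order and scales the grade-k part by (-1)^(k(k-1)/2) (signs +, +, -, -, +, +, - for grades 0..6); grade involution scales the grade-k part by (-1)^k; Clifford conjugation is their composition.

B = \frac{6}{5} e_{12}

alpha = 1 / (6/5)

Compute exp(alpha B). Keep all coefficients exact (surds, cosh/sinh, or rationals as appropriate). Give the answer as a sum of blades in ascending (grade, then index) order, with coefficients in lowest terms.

B^2 = (\frac{6}{5})^2*(e_{12})^2 = \frac{36}{25}*(+1) = \frac{36}{25} (a basis 2-blade squares to minus the product of its generators' squares).
B^2 = \frac{36}{25} — hyperbolic case — the even/odd split gives cosh and sinh: l = \frac{6}{5}, alpha*l = 1, so exp(alpha B) = cosh(1) + (sinh(1)/(\frac{6}{5}))*B = \cosh{\left(1 \right)} + (\frac{5 \sinh{\left(1 \right)}}{6})*B.
Answer: \cosh{\left(1 \right)} + \sinh{\left(1 \right)} e_{12}


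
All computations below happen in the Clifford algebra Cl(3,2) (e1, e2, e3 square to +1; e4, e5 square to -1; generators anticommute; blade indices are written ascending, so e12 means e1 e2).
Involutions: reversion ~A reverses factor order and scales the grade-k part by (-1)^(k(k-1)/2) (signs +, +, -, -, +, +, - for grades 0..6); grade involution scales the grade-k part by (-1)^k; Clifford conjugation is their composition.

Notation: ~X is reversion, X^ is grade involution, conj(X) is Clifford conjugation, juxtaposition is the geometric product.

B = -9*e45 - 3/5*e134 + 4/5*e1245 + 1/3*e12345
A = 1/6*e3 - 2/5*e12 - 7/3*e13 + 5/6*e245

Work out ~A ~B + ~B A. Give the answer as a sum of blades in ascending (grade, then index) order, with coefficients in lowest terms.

first term: -2/3*e1 + 15/2*e2 - 7/5*e4 - 5/18*e13 - 1/10*e14 - 8/25*e45 - 6/25*e234 + 7/9*e245 + 41/30*e345 + 1/2*e1235 + 329/90*e1245 + 21*e1345 + 28/15*e2345 + 2/15*e12345
second term: -2/3*e1 - 15/2*e2 + 7/5*e4 + 5/18*e13 - 1/10*e14 + 8/25*e45 - 6/25*e234 - 7/9*e245 + 49/30*e345 - 1/2*e1235 - 319/90*e1245 - 21*e1345 + 28/15*e2345 + 2/15*e12345
Answer: -4/3*e1 - 1/5*e14 - 12/25*e234 + 3*e345 + 1/9*e1245 + 56/15*e2345 + 4/15*e12345


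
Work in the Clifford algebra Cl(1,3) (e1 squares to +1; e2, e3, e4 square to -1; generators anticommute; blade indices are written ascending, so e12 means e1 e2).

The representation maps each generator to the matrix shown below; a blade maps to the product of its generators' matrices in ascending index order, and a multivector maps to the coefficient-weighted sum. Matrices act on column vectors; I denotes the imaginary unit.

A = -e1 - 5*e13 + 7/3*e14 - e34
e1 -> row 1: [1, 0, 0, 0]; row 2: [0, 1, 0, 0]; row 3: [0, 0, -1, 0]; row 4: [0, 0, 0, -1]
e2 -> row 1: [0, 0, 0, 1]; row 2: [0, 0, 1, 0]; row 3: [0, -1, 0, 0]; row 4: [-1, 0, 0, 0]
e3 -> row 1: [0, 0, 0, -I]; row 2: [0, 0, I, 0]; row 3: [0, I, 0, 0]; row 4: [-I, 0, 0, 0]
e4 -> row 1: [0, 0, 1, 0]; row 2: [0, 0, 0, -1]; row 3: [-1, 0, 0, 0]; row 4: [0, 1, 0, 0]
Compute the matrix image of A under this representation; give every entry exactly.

Bivector images (products of the table entries): rho(e13) = rho(e1)rho(e3) = row 1: [0, 0, 0, -I]; row 2: [0, 0, I, 0]; row 3: [0, -I, 0, 0]; row 4: [I, 0, 0, 0]; rho(e14) = rho(e1)rho(e4) = row 1: [0, 0, 1, 0]; row 2: [0, 0, 0, -1]; row 3: [1, 0, 0, 0]; row 4: [0, -1, 0, 0]; rho(e34) = rho(e3)rho(e4) = row 1: [0, -I, 0, 0]; row 2: [-I, 0, 0, 0]; row 3: [0, 0, 0, -I]; row 4: [0, 0, -I, 0].
M = (-1)*rho(e1) + (-5)*rho(e13) + (7/3)*rho(e14) + (-1)*rho(e34), summed entrywise:
Answer: row 1: [-1, I, 7/3, 5*I]; row 2: [I, -1, -5*I, -7/3]; row 3: [7/3, 5*I, 1, I]; row 4: [-5*I, -7/3, I, 1]


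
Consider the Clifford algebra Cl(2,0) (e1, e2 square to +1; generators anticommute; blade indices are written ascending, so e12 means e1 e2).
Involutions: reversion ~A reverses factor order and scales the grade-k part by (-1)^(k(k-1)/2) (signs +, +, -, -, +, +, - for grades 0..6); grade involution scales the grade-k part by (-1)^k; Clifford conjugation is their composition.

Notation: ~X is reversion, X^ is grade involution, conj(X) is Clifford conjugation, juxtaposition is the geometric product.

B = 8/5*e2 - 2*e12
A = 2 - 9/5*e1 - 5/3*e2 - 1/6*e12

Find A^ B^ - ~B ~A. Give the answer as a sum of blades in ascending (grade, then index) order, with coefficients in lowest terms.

first term: -3 + 18/5*e1 - 34/5*e2 - 172/25*e12
second term: -3 - 18/5*e1 + 34/5*e2 + 172/25*e12
Answer: 36/5*e1 - 68/5*e2 - 344/25*e12


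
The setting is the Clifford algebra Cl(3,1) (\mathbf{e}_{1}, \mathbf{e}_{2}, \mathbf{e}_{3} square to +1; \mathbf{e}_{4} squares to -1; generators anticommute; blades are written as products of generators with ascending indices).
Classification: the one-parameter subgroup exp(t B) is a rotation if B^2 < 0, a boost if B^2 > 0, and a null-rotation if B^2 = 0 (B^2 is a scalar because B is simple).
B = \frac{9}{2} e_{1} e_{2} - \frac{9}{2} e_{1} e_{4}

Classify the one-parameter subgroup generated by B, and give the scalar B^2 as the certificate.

B^2 term by term: the squares give (\frac{9}{2})^2*(e_{1} e_{2})^2 + (-\frac{9}{2})^2*(e_{1} e_{4})^2 = \frac{81}{4}*(-1) + \frac{81}{4}*(+1) = 0 (each basis 2-blade squares to minus the product of its generators' squares); cross terms between blades sharing an index anticommute and cancel. So B^2 = 0.
Answer: null-rotation, certificate B^2 = 0. Key observation: B^2 = 0 is a conjugation invariant, so its sign decides the class regardless of the surface form of B.


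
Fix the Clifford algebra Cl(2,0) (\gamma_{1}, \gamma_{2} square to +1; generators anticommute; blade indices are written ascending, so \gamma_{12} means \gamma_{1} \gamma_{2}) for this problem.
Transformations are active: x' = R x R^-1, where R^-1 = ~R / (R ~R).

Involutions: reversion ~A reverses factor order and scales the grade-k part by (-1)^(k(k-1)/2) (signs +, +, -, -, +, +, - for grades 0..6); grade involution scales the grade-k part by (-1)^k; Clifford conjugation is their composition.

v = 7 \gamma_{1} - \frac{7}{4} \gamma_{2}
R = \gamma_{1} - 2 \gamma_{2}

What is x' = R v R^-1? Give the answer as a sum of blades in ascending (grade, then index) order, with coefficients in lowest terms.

~R = \gamma_{1} - 2 \gamma_{2}, and R ~R = 5, so R^-1 = ~R / (5).
R v = \frac{21}{2} + \frac{49}{4} \gamma_{12}
Answer: -\frac{14}{5} \gamma_{1} - \frac{133}{20} \gamma_{2}


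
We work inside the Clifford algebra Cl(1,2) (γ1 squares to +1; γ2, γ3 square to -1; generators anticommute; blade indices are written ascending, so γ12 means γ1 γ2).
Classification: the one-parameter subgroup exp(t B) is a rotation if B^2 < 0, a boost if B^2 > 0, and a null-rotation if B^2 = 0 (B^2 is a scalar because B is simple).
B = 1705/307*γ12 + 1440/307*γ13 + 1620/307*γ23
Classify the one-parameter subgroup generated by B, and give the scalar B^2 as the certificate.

B^2 term by term: the squares give (1705/307)^2*(γ12)^2 + (1440/307)^2*(γ13)^2 + (1620/307)^2*(γ23)^2 = 2907025/94249*(+1) + 2073600/94249*(+1) + 2624400/94249*(-1) = 25 (each basis 2-blade squares to minus the product of its generators' squares); cross terms between blades sharing an index anticommute and cancel. So B^2 = 25.
Answer: boost, certificate B^2 = 25. The invariant at work: B^2 = 25 is unchanged by conjugation, hence its sign classifies the subgroup whatever basis B is written in.


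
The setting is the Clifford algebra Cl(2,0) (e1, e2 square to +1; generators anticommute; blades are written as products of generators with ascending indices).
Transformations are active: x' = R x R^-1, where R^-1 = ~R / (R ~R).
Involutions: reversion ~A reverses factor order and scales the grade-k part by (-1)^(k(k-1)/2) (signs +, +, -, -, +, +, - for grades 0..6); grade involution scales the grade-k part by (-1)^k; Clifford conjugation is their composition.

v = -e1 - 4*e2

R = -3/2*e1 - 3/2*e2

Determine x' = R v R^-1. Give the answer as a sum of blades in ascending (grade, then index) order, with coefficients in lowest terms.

~R = -3/2*e1 - 3/2*e2, and R ~R = 9/2, so R^-1 = ~R / (9/2).
R v = 15/2 + 9/2*e1 e2
Answer: -4*e1 - e2


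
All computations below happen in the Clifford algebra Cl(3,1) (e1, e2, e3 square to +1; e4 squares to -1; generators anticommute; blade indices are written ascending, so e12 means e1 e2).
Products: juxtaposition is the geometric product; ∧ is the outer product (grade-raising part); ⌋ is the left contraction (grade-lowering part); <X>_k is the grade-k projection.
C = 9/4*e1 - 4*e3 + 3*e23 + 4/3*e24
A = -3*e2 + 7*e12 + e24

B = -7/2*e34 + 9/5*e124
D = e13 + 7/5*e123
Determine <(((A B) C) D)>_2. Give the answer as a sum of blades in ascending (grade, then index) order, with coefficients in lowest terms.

step 1: 9/5*e1 - 63/5*e4 + 27/5*e14 - 7/2*e23 + 21/2*e234 - 49/2*e1234
step 2: 291/20 - 14/5*e2 - 14*e3 - 873/20*e4 + 36/5*e12 + 382/15*e13 + 2037/20*e14 + 42*e24 - 686/15*e34 - 99/40*e123 - 478/5*e124 + 108/5*e134 + 693/40*e234 - 297/40*e1234
step 3: -13201/600 + 14*e1 + 19907/600*e2 - 252/25*e3 - 6399/200*e4 - 98/5*e12 + 1847/100*e13 + 41993/600*e14 - 36/5*e23 - 7533/200*e24 - 3199/100*e34 + 2317/100*e123 + 48811/600*e124 + 303/20*e134 - 4699/100*e234 + 1911/100*e1234
step 4: -98/5*e12 + 1847/100*e13 + 41993/600*e14 - 36/5*e23 - 7533/200*e24 - 3199/100*e34
Answer: -98/5*e12 + 1847/100*e13 + 41993/600*e14 - 36/5*e23 - 7533/200*e24 - 3199/100*e34


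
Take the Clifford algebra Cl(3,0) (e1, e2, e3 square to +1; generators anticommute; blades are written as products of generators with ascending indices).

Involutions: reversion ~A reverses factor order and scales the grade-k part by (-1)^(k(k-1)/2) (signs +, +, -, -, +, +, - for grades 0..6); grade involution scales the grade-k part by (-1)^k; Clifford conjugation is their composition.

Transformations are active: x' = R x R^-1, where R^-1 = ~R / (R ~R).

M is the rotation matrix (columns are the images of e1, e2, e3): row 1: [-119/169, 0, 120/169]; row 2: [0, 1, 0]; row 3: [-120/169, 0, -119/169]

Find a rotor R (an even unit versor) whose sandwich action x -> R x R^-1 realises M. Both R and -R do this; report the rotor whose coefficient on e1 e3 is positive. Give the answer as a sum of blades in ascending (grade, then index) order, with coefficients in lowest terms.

Method: write R = a + b12*e1 e2 + b13*e1 e3 + b23*e2 e3 with a^2 + b12^2 + b13^2 + b23^2 = 1 (so R^-1 = ~R). Expanding the columns R e_j ~R gives tr M = 4a^2 - 1 and, from the antisymmetric part, M21 - M12 = -4a*b12, M13 - M31 = 4a*b13, M32 - M23 = -4a*b23.
Here tr M = -69/169, so a^2 = (1 + tr M)/4 = 25/169 and a = ±5/13. Taking a = 5/13: M21 - M12 = 0, M13 - M31 = 240/169, M32 - M23 = 0, giving b12 = 0, b13 = 12/13, b23 = 0, i.e. R = 5/13 + 12/13*e1 e3.
Its e1 e3 coefficient is already positive.
Answer: 5/13 + 12/13*e1 e3. Note: both R and -R realise this M (trace -69/169); the covering map identifies them, and the e1 e3-coefficient sign is the tie-breaker.


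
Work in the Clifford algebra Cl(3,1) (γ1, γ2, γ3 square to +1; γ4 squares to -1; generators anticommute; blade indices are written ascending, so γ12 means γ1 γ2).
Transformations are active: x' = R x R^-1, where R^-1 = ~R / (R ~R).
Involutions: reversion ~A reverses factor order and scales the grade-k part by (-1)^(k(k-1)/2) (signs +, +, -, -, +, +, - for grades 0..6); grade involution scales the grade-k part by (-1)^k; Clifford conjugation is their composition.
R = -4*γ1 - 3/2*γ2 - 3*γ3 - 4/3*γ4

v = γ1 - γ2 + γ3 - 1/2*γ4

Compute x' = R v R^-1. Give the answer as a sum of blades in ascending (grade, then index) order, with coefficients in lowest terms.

~R = -4*γ1 - 3/2*γ2 - 3*γ3 - 4/3*γ4, and R ~R = 917/36, so R^-1 = ~R / (917/36).
R v = -37/6 + 11/2*γ12 - γ13 + 10/3*γ14 - 9/2*γ23 - 7/12*γ24 + 17/6*γ34
Answer: 859/917*γ1 + 1583/917*γ2 + 415/917*γ3 + 2101/1834*γ4


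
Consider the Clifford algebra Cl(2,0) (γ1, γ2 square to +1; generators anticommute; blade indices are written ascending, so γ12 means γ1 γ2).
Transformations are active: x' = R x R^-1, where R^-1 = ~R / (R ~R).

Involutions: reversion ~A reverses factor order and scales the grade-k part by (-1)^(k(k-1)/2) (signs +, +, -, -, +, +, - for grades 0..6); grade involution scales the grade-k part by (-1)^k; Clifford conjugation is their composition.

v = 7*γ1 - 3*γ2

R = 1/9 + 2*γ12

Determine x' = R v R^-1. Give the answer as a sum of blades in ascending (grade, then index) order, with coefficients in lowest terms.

~R = 1/9 - 2*γ12, and R ~R = 325/81, so R^-1 = ~R / (325/81).
R v = -47/9*γ1 - 43/3*γ2
Answer: -2369/325*γ1 + 717/325*γ2


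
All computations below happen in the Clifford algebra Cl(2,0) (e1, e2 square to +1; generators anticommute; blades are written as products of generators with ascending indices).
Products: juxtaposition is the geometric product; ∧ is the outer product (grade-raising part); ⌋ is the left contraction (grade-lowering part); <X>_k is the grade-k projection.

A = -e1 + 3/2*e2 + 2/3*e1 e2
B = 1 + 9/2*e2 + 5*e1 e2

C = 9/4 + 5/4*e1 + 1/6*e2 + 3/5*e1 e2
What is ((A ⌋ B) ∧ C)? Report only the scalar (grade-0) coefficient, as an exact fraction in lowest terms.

step 1: 41/12 - 15/2*e1 - 5*e2
step 2: 123/16 - 605/48*e1 - 769/72*e2 + 141/20*e1 e2
Answer: 123/16


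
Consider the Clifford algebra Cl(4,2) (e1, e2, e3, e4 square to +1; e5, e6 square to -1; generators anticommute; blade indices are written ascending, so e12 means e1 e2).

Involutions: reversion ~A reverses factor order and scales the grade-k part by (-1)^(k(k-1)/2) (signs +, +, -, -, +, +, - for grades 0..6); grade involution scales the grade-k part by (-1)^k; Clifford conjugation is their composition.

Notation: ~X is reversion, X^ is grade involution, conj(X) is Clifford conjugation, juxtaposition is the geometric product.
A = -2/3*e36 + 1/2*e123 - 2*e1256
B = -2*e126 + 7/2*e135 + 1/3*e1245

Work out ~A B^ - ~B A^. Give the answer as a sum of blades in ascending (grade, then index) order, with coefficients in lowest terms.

first term: -4*e5 + 7/4*e25 + e36 + 2/3*e46 - 4/3*e123 - 7/3*e156 - 7*e236 + 1/6*e345 + 2/9*e123456
second term: 4*e5 - 7/4*e25 - e36 - 2/3*e46 - 4/3*e123 - 7/3*e156 - 7*e236 + 1/6*e345 - 2/9*e123456
Answer: -8*e5 + 7/2*e25 + 2*e36 + 4/3*e46 + 4/9*e123456


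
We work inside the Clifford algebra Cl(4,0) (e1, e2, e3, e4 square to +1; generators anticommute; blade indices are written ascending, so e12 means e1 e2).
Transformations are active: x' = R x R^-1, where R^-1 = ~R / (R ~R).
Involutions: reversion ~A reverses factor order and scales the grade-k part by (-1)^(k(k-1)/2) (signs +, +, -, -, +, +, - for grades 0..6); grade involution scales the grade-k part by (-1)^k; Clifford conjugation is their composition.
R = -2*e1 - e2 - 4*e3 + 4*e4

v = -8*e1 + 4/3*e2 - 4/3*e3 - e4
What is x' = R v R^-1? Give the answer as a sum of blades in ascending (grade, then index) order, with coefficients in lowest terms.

~R = -2*e1 - e2 - 4*e3 + 4*e4, and R ~R = 37, so R^-1 = ~R / (37).
R v = 16 - 32/3*e12 - 88/3*e13 + 34*e14 + 20/3*e23 - 13/3*e24 + 28/3*e34
Answer: 232/37*e1 - 244/111*e2 - 236/111*e3 + 165/37*e4


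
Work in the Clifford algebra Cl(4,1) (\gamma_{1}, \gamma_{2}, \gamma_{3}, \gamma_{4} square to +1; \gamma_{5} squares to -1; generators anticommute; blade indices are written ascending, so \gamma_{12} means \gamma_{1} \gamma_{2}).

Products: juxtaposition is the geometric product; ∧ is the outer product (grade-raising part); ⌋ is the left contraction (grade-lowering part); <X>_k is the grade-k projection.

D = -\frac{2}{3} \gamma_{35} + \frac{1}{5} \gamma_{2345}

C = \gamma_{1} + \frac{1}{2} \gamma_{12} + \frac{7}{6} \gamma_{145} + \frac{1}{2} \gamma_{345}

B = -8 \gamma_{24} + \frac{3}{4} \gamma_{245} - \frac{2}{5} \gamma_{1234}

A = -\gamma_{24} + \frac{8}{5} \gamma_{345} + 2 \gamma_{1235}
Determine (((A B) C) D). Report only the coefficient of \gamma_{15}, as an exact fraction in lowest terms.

step 1: -8 + \frac{3}{4} \gamma_{5} + \frac{2}{5} \gamma_{13} - \frac{6}{5} \gamma_{23} + \frac{4}{5} \gamma_{45} + \frac{16}{25} \gamma_{125} + \frac{3}{2} \gamma_{134} - \frac{64}{5} \gamma_{235} + 16 \gamma_{1345}
step 2: \frac{14}{15} \gamma_{1} - \frac{56}{3} \gamma_{3} - \frac{8}{25} \gamma_{5} - 4 \gamma_{12} + \frac{3}{5} \gamma_{13} - \frac{7}{8} \gamma_{14} - \frac{3}{2} \gamma_{15} + \frac{1}{5} \gamma_{23} + \frac{536}{75} \gamma_{24} + \frac{16}{25} \gamma_{25} + \frac{9}{8} \gamma_{34} + \frac{7}{4} \gamma_{35} - \frac{6}{5} \gamma_{123} + \frac{3}{8} \gamma_{125} + \frac{32}{5} \gamma_{135} - \frac{25}{3} \gamma_{145} + \frac{3}{4} \gamma_{234} - \frac{3}{5} \gamma_{245} - \frac{307}{15} \gamma_{345} + \frac{1096}{75} \gamma_{1234} + \frac{64}{5} \gamma_{1235} + \frac{2}{5} \gamma_{1245} + 8 \gamma_{2345} - \frac{7}{5} \gamma_{12345}
step 3: -\frac{83}{30} - \frac{299}{75} \gamma_{1} + \frac{307}{75} \gamma_{2} + \frac{7}{75} \gamma_{3} - \frac{614}{45} \gamma_{4} + \frac{2213}{180} \gamma_{5} - \frac{128}{15} \gamma_{12} + \frac{27}{25} \gamma_{13} - \frac{64}{25} \gamma_{14} - \frac{1246}{375} \gamma_{15} - \frac{32}{75} \gamma_{23} + \frac{299}{60} \gamma_{24} - \frac{43}{120} \gamma_{25} + \frac{16}{125} \gamma_{34} + \frac{536}{375} \gamma_{35} + \frac{71}{100} \gamma_{45} - \frac{23}{12} \gamma_{123} - \frac{166}{75} \gamma_{124} + \frac{4}{5} \gamma_{125} - \frac{1973}{360} \gamma_{134} - \frac{28}{45} \gamma_{135} + \frac{6}{25} \gamma_{145} - \frac{58}{125} \gamma_{234} + \frac{127}{30} \gamma_{245} - \frac{1}{30} \gamma_{1234} + \frac{299}{120} \gamma_{1235} + \frac{433}{45} \gamma_{1245} - \frac{83}{60} \gamma_{1345} + \frac{1072}{225} \gamma_{2345} + \frac{14}{75} \gamma_{12345}
Answer: -\frac{1246}{375}


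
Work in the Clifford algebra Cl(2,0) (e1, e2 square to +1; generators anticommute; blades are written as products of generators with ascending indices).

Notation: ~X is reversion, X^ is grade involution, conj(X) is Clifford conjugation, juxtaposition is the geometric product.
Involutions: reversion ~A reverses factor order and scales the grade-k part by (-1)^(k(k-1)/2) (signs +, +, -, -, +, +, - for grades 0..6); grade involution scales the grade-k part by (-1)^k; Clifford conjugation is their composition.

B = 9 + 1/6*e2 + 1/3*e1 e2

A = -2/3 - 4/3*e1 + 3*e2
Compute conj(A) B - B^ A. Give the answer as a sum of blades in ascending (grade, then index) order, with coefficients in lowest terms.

first term: -13/2 + 13*e1 - 80/3*e2
second term: -13/2 - 11*e1 + 248/9*e2 - 4/9*e1 e2
Answer: 24*e1 - 488/9*e2 + 4/9*e1 e2


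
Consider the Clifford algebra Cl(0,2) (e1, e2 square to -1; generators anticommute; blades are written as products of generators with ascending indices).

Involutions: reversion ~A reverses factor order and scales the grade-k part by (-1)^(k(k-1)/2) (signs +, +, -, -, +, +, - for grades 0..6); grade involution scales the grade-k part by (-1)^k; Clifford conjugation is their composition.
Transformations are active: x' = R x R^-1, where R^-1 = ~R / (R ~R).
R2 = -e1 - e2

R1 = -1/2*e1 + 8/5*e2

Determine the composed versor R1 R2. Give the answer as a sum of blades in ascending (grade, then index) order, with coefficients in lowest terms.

Distribute over the terms of R1 (each basis-blade product reordered to ascending indices, repeated generators contracted through their squares):
(-1/2*e1) R2 = -1/2 + 1/2*e1 e2
(8/5*e2) R2 = 8/5 + 8/5*e1 e2
Summing the partial products and collecting blades:
Answer: 11/10 + 21/10*e1 e2


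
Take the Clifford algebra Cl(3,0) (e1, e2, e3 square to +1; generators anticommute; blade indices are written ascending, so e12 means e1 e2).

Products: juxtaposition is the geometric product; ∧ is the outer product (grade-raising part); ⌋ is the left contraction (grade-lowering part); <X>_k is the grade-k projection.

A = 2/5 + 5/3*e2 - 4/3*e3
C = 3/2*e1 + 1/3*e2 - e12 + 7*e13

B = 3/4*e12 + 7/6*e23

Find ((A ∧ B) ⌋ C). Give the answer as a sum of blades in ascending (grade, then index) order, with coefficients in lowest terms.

step 1: 3/10*e12 + 7/15*e23 - e123
step 2: 3/10
Answer: 3/10


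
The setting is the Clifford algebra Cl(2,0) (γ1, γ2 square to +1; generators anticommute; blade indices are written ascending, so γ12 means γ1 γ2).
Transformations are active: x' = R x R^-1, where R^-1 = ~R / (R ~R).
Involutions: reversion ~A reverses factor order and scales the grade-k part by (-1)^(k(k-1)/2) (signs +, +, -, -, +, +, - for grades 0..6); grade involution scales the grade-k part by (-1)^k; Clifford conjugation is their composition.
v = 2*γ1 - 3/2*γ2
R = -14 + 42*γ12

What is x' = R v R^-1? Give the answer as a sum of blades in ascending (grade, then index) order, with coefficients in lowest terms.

~R = -14 - 42*γ12, and R ~R = 1960, so R^-1 = ~R / (1960).
R v = -91*γ1 - 63*γ2
Answer: -7/10*γ1 + 12/5*γ2


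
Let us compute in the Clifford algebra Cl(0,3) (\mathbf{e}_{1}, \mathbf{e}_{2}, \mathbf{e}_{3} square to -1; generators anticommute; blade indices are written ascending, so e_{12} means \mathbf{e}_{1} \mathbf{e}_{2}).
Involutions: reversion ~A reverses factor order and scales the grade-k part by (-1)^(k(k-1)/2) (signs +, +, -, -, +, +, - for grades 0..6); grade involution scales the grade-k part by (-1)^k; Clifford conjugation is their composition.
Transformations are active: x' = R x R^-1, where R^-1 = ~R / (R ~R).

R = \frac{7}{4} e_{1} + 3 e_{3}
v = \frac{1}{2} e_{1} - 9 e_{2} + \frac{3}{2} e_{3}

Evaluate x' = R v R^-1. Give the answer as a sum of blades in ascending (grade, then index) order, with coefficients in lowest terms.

~R = \frac{7}{4} e_{1} + 3 e_{3}, and R ~R = -\frac{193}{16}, so R^-1 = ~R / (-\frac{193}{16}).
R v = -\frac{43}{8} - \frac{63}{4} e_{12} + \frac{9}{8} e_{13} + 27 e_{23}
Answer: \frac{409}{386} e_{1} + 9 e_{2} + \frac{453}{386} e_{3}


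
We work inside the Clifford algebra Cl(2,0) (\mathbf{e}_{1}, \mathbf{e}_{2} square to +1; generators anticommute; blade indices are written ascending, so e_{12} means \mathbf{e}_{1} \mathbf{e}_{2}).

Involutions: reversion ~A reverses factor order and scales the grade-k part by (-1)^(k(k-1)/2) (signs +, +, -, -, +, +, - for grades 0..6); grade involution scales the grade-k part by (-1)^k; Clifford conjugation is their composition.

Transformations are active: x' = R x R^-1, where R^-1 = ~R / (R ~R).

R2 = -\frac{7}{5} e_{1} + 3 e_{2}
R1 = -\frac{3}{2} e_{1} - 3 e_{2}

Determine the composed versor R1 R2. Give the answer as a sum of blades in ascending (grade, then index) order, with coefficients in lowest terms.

Distribute over the terms of R1 (each basis-blade product reordered to ascending indices, repeated generators contracted through their squares):
(-\frac{3}{2} e_{1}) R2 = \frac{21}{10} - \frac{9}{2} e_{12}
(-3 e_{2}) R2 = -9 - \frac{21}{5} e_{12}
Summing the partial products and collecting blades:
Answer: -\frac{69}{10} - \frac{87}{10} e_{12}


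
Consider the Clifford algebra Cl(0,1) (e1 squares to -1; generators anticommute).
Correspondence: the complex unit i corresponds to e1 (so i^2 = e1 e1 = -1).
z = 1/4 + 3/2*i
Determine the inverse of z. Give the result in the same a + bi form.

In blades: z = 1/4 + 3/2*e1.
With qbar = 1/4 - 3/2*e1 (scalar fixed, mapped units negated), z qbar = 37/16 (the sum of squared coefficients), so z^-1 = qbar / (37/16) = 4/37 - 24/37*e1; translating back:
Answer: 4/37 - 24/37*i


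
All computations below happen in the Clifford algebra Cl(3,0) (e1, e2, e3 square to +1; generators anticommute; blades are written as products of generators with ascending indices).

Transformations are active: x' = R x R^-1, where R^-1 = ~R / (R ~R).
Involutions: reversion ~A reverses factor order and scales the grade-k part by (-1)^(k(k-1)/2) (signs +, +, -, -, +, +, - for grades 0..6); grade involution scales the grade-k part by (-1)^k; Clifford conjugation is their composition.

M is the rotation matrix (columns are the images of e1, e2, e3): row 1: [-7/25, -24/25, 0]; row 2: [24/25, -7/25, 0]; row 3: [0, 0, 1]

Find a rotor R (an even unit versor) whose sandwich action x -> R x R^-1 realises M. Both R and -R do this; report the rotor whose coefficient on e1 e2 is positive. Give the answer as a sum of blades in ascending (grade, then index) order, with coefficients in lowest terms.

Method: write R = a + b12*e1 e2 + b13*e1 e3 + b23*e2 e3 with a^2 + b12^2 + b13^2 + b23^2 = 1 (so R^-1 = ~R). Expanding the columns R e_j ~R gives tr M = 4a^2 - 1 and, from the antisymmetric part, M21 - M12 = -4a*b12, M13 - M31 = 4a*b13, M32 - M23 = -4a*b23.
Here tr M = 11/25, so a^2 = (1 + tr M)/4 = 9/25 and a = ±3/5. Taking a = 3/5: M21 - M12 = 48/25, M13 - M31 = 0, M32 - M23 = 0, giving b12 = -4/5, b13 = 0, b23 = 0, i.e. R = 3/5 - 4/5*e1 e2.
Its e1 e2 coefficient is negative, so report the other preimage -R.
Answer: -3/5 + 4/5*e1 e2. Uniqueness: Spin(3) -> SO(3) maps R and -R to the same rotation of trace 11/25; fixing the sign of the e1 e2 coefficient removes the ambiguity.


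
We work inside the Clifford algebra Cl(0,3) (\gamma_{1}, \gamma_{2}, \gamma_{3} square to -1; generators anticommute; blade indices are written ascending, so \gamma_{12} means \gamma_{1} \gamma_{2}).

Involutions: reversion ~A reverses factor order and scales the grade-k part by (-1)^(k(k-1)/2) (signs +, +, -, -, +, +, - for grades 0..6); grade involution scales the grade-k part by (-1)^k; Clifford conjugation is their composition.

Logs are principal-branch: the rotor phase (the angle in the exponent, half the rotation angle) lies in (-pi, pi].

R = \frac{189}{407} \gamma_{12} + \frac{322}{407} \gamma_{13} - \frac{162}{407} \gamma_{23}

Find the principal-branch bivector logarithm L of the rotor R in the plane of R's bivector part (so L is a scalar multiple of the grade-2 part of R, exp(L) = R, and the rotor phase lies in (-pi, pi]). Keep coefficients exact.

The scalar part of R is 0, and that scalar determines the rotor phase on the principal branch; recovering the unit plane as bivector-part over sine of the phase gives L = phase * plane.
Concretely: cos(phase) = 0 gives phase = ±\frac{\pi}{2}, and since phase/sin(phase) is even the sign is immaterial: L = (phase/sin(phase)) * <R>_2 = (\frac{\pi}{2}) * <R>_2.
Answer: \frac{189 \pi}{814} \gamma_{12} + \frac{161 \pi}{407} \gamma_{13} - \frac{81 \pi}{407} \gamma_{23}


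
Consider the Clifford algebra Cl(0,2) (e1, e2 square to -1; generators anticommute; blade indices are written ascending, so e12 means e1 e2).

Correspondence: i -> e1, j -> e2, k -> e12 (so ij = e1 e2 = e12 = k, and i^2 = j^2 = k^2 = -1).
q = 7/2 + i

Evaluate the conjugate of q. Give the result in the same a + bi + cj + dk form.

In blades: q = 7/2 + e1.
Conjugation here is Clifford conjugation: the scalar is fixed and the grade-1 and grade-2 blades all flip sign, giving 7/2 - e1; translating back:
Answer: 7/2 - i


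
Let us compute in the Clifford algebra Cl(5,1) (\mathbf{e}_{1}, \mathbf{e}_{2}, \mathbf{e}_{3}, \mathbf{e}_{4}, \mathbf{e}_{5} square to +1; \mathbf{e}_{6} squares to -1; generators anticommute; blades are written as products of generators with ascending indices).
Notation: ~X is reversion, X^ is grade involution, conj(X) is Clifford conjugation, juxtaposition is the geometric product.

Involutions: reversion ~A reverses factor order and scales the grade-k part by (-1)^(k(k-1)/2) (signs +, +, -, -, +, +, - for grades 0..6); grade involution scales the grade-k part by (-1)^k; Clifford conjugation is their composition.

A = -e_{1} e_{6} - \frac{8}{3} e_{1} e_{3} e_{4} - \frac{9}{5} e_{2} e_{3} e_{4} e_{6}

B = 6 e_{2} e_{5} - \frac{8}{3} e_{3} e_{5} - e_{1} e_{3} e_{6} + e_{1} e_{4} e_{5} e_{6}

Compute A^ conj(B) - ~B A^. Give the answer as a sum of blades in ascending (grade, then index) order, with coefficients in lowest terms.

first term: -e_{3} - e_{4} e_{5} + \frac{8}{3} e_{4} e_{6} - \frac{9}{5} e_{1} e_{2} e_{4} - \frac{64}{9} e_{1} e_{4} e_{5} + \frac{8}{3} e_{3} e_{5} e_{6} + \frac{9}{5} e_{1} e_{2} e_{3} e_{5} + 6 e_{1} e_{2} e_{5} e_{6} - \frac{8}{3} e_{1} e_{3} e_{5} e_{6} + \frac{24}{5} e_{2} e_{4} e_{5} e_{6} + \frac{54}{5} e_{3} e_{4} e_{5} e_{6} - 16 e_{1} e_{2} e_{3} e_{4} e_{5}
second term: e_{3} - e_{4} e_{5} + \frac{8}{3} e_{4} e_{6} + \frac{9}{5} e_{1} e_{2} e_{4} + \frac{64}{9} e_{1} e_{4} e_{5} + \frac{8}{3} e_{3} e_{5} e_{6} + \frac{9}{5} e_{1} e_{2} e_{3} e_{5} + 6 e_{1} e_{2} e_{5} e_{6} - \frac{8}{3} e_{1} e_{3} e_{5} e_{6} - \frac{24}{5} e_{2} e_{4} e_{5} e_{6} - \frac{54}{5} e_{3} e_{4} e_{5} e_{6} - 16 e_{1} e_{2} e_{3} e_{4} e_{5}
Answer: -2 e_{3} - \frac{18}{5} e_{1} e_{2} e_{4} - \frac{128}{9} e_{1} e_{4} e_{5} + \frac{48}{5} e_{2} e_{4} e_{5} e_{6} + \frac{108}{5} e_{3} e_{4} e_{5} e_{6}


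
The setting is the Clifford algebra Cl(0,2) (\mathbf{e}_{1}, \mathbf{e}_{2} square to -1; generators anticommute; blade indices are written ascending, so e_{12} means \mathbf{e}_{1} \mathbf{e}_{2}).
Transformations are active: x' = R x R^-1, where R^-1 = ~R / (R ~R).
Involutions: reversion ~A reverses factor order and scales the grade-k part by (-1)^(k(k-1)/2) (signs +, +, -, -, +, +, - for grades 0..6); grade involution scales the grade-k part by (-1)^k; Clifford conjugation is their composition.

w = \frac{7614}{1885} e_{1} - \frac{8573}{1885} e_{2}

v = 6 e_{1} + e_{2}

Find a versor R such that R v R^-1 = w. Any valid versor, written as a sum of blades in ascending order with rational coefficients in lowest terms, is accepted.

Why this works: both vectors square to -37, so q(v) = q(w) and R = v + w = \frac{18924}{1885} e_{1} - \frac{6688}{1885} e_{2} carries v to w — its own direction survives, the complement (v - w)/2 flips.
Answer: \frac{18924}{1885} e_{1} - \frac{6688}{1885} e_{2}


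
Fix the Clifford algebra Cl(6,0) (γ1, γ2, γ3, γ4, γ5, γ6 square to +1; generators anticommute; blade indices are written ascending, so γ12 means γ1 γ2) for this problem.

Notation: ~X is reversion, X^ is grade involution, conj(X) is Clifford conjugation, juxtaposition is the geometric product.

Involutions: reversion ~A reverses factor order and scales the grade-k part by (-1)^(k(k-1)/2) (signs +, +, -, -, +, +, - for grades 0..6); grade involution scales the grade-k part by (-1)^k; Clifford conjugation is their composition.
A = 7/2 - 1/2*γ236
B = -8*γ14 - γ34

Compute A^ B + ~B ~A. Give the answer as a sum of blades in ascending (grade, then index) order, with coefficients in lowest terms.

first term: -28*γ14 - 7/2*γ34 - 1/2*γ246 - 4*γ12346
second term: 28*γ14 + 7/2*γ34 - 1/2*γ246 + 4*γ12346
Answer: -γ246


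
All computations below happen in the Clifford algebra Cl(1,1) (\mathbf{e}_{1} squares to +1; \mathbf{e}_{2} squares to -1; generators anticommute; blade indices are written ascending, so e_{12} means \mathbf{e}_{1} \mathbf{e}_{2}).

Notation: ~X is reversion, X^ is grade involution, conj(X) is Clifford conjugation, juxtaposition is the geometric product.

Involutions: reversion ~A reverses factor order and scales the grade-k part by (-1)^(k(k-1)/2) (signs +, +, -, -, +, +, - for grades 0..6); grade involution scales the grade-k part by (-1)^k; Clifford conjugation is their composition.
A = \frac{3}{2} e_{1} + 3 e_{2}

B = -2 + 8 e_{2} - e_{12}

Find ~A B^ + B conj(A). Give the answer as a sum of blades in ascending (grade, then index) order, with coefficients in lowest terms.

first term: 24 - 6 e_{1} - \frac{15}{2} e_{2} - 12 e_{12}
second term: 24 + \frac{9}{2} e_{2} + 12 e_{12}
Answer: 48 - 6 e_{1} - 3 e_{2}


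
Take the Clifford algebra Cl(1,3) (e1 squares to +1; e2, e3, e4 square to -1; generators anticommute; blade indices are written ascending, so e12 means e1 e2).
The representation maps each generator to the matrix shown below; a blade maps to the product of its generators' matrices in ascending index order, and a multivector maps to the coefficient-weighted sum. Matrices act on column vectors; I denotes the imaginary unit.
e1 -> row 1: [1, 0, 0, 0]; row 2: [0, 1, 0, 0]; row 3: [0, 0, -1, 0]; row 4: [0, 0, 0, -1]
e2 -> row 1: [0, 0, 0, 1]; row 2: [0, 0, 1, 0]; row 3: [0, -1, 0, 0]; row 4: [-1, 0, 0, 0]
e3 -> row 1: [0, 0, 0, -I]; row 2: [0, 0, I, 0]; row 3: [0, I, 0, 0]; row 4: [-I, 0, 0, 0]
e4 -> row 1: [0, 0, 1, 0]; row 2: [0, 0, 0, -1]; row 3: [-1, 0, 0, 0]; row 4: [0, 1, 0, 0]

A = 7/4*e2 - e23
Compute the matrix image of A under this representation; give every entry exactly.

Bivector images (products of the table entries): rho(e23) = rho(e2)rho(e3) = row 1: [-I, 0, 0, 0]; row 2: [0, I, 0, 0]; row 3: [0, 0, -I, 0]; row 4: [0, 0, 0, I].
M = (7/4)*rho(e2) + (-1)*rho(e23), summed entrywise:
Answer: row 1: [I, 0, 0, 7/4]; row 2: [0, -I, 7/4, 0]; row 3: [0, -7/4, I, 0]; row 4: [-7/4, 0, 0, -I]


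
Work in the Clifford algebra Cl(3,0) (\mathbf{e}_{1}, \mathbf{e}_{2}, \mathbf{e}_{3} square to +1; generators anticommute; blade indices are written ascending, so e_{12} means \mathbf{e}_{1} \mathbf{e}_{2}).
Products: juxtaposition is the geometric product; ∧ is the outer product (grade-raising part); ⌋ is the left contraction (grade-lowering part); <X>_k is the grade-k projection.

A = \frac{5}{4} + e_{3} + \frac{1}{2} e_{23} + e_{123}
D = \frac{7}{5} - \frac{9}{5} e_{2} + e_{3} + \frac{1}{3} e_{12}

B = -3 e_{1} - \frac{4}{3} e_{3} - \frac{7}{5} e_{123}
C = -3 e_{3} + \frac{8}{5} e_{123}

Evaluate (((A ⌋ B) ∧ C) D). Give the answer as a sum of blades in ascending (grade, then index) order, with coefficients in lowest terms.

step 1: \frac{1}{15} - \frac{61}{20} e_{1} - \frac{5}{3} e_{3} - \frac{7}{5} e_{12} - \frac{7}{4} e_{123}
step 2: -\frac{1}{5} e_{3} + \frac{183}{20} e_{13} + \frac{323}{75} e_{123}
step 3: -\frac{1}{5} + \frac{183}{20} e_{1} - \frac{386}{225} e_{3} + \frac{323}{75} e_{12} + \frac{10281}{500} e_{13} + \frac{269}{100} e_{23} + \frac{33649}{1500} e_{123}
Answer: -\frac{1}{5} + \frac{183}{20} e_{1} - \frac{386}{225} e_{3} + \frac{323}{75} e_{12} + \frac{10281}{500} e_{13} + \frac{269}{100} e_{23} + \frac{33649}{1500} e_{123}


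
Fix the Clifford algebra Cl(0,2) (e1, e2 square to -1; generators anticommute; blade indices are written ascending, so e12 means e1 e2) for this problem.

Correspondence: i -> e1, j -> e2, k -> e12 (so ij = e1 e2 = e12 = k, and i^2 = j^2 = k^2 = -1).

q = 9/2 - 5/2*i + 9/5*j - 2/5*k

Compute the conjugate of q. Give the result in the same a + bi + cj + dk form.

In blades: q = 9/2 - 5/2*e1 + 9/5*e2 - 2/5*e12.
Conjugation here is Clifford conjugation: the scalar is fixed and the grade-1 and grade-2 blades all flip sign, giving 9/2 + 5/2*e1 - 9/5*e2 + 2/5*e12; translating back:
Answer: 9/2 + 5/2*i - 9/5*j + 2/5*k


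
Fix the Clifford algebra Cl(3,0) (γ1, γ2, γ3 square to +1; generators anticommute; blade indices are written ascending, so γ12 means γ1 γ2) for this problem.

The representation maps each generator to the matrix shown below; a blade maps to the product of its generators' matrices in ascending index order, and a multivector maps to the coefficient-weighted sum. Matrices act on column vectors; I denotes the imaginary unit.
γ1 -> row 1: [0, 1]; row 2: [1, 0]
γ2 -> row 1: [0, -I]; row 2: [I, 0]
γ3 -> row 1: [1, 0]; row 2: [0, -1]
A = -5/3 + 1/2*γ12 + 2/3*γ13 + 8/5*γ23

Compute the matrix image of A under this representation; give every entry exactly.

Bivector images (products of the table entries): rho(γ12) = rho(γ1)rho(γ2) = row 1: [I, 0]; row 2: [0, -I]; rho(γ13) = rho(γ1)rho(γ3) = row 1: [0, -1]; row 2: [1, 0]; rho(γ23) = rho(γ2)rho(γ3) = row 1: [0, I]; row 2: [I, 0].
M = (-5/3)*1 + (1/2)*rho(γ12) + (2/3)*rho(γ13) + (8/5)*rho(γ23), summed entrywise (1 is the identity matrix):
Answer: row 1: [-5/3 + I/2, -2/3 + 8*I/5]; row 2: [2/3 + 8*I/5, -5/3 - I/2]


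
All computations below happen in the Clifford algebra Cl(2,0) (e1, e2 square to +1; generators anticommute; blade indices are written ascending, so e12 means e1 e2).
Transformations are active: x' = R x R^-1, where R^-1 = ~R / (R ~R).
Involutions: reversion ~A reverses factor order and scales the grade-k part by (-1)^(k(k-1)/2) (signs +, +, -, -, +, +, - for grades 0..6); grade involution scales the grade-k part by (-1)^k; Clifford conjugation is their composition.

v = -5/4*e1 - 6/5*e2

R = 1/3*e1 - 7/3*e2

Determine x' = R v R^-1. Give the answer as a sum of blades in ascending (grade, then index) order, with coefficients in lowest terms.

~R = 1/3*e1 - 7/3*e2, and R ~R = 50/9, so R^-1 = ~R / (50/9).
R v = 143/60 - 199/60*e12
Answer: 192/125*e1 - 401/500*e2


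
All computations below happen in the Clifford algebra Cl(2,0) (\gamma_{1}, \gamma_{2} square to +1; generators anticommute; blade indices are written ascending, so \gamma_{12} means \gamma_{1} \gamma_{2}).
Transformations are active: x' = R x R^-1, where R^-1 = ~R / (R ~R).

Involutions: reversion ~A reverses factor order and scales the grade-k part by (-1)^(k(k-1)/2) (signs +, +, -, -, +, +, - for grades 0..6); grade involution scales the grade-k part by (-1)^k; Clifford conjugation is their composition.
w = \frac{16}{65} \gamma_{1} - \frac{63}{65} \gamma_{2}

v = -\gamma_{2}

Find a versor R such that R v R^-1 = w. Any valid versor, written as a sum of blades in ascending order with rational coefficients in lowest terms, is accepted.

Equal squares first: v^2 = w^2 = 1. Then v + w = \frac{16}{65} \gamma_{1} - \frac{128}{65} \gamma_{2} is a versor taking v to w, provided it is invertible.
Answer: \frac{16}{65} \gamma_{1} - \frac{128}{65} \gamma_{2}


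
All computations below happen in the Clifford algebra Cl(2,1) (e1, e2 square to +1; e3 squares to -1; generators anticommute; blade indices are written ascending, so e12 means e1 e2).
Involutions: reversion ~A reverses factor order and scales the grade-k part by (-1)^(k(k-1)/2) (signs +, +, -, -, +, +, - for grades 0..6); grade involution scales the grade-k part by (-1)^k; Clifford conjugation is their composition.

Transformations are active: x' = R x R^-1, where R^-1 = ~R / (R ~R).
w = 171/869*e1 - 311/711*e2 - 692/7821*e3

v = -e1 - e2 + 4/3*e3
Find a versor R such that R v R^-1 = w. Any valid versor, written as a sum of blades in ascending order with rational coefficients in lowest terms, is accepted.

The midline construction: v and w both square to 2/9, so reflecting in their sum -698/869*e1 - 1022/711*e2 + 9736/7821*e3 exchanges them.
Answer: -698/869*e1 - 1022/711*e2 + 9736/7821*e3


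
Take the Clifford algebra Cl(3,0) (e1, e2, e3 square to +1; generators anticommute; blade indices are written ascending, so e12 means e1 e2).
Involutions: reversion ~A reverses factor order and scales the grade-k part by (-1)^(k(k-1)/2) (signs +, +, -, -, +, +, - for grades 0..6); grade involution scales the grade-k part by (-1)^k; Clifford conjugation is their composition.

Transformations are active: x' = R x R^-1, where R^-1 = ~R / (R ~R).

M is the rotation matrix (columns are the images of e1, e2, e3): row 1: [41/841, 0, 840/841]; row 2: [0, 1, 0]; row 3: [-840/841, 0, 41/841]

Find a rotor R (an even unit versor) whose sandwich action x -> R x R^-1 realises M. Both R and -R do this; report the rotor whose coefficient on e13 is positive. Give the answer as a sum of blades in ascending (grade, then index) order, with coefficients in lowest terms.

Method: write R = a + b12*e12 + b13*e13 + b23*e23 with a^2 + b12^2 + b13^2 + b23^2 = 1 (so R^-1 = ~R). Expanding the columns R e_j ~R gives tr M = 4a^2 - 1 and, from the antisymmetric part, M21 - M12 = -4a*b12, M13 - M31 = 4a*b13, M32 - M23 = -4a*b23.
Here tr M = 923/841, so a^2 = (1 + tr M)/4 = 441/841 and a = ±21/29. Taking a = 21/29: M21 - M12 = 0, M13 - M31 = 1680/841, M32 - M23 = 0, giving b12 = 0, b13 = 20/29, b23 = 0, i.e. R = 21/29 + 20/29*e13.
Its e13 coefficient is already positive.
Answer: 21/29 + 20/29*e13. Recall the cover is two-to-one: with M of trace 923/841, both preimages act alike, and the stated e13 sign chooses the sheet.


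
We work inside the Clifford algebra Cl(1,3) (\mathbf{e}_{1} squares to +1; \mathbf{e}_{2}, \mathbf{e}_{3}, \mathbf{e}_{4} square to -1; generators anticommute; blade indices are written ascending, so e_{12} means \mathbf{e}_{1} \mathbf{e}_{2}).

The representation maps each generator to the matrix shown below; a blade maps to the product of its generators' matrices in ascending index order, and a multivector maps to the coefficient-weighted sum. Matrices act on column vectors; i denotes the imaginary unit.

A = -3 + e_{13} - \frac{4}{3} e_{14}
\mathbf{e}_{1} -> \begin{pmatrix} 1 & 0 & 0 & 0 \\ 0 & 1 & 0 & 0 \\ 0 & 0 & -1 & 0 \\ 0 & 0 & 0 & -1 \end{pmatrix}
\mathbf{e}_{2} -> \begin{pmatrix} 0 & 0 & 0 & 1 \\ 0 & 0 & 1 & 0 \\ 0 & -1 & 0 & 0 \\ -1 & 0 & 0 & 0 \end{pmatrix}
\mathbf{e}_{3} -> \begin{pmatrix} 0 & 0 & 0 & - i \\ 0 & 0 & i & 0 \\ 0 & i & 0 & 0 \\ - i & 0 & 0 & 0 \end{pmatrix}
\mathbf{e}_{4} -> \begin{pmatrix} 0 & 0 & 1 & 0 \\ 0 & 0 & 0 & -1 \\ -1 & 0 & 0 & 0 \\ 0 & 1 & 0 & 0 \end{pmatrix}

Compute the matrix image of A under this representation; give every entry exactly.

Bivector images (products of the table entries): rho(e_{13}) = rho(\mathbf{e}_{1})rho(\mathbf{e}_{3}) = \begin{pmatrix} 0 & 0 & 0 & - i \\ 0 & 0 & i & 0 \\ 0 & - i & 0 & 0 \\ i & 0 & 0 & 0 \end{pmatrix}; rho(e_{14}) = rho(\mathbf{e}_{1})rho(\mathbf{e}_{4}) = \begin{pmatrix} 0 & 0 & 1 & 0 \\ 0 & 0 & 0 & -1 \\ 1 & 0 & 0 & 0 \\ 0 & -1 & 0 & 0 \end{pmatrix}.
M = (-3)*1 + (1)*rho(e_{13}) + (-\frac{4}{3})*rho(e_{14}), summed entrywise (1 is the identity matrix):
Answer: \begin{pmatrix} -3 & 0 & - \frac{4}{3} & - i \\ 0 & -3 & i & \frac{4}{3} \\ - \frac{4}{3} & - i & -3 & 0 \\ i & \frac{4}{3} & 0 & -3 \end{pmatrix}
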